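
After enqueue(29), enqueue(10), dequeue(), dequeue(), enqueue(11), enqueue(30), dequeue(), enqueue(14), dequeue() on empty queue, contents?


enqueue(29) -> [29]
enqueue(10) -> [29, 10]
dequeue() returns 29 -> [10]
dequeue() returns 10 -> []
enqueue(11) -> [11]
enqueue(30) -> [11, 30]
dequeue() returns 11 -> [30]
enqueue(14) -> [30, 14]
dequeue() returns 30 -> [14]
Final queue (front to back): [14]


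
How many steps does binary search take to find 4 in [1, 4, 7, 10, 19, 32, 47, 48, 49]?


Search for 4:
[0,8] mid=4 arr[4]=19
[0,3] mid=1 arr[1]=4
Total: 2 comparisons


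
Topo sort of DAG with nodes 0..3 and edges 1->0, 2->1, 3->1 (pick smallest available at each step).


Kahn's algorithm, process smallest node first
Order: [2, 3, 1, 0]


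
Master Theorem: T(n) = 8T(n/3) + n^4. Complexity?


a=8, b=3, c=4. log_3(8)=1.893 < c=4. Case 3: O(n^c) = O(n^4)
Complexity: O(n^4)


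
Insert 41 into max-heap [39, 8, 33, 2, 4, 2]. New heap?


Append 41: [39, 8, 33, 2, 4, 2, 41]
Bubble up: swap idx 6(41) with idx 2(33); swap idx 2(41) with idx 0(39)
Result: [41, 8, 39, 2, 4, 2, 33]


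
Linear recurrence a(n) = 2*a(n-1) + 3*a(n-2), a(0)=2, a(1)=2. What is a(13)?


Build bottom-up:
...a(11)=177146, a(12)=531442, a(13)=2*531442+3*177146=1594322


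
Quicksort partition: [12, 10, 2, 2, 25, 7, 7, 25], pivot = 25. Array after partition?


Elements <= 25 go left of pivot.
Result: [12, 10, 2, 2, 25, 7, 7, 25], pivot at index 7


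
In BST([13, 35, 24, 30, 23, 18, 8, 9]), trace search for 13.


BST root = 13
Search for 13: compare at each node
Path: [13]


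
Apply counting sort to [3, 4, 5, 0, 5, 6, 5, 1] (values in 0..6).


Count array: [1, 1, 0, 1, 1, 3, 1]
Reconstruct: [0, 1, 3, 4, 5, 5, 5, 6]


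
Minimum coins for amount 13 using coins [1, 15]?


dp[0]=0; dp[i]=1+min(dp[i-c] for c in coins)
...dp[8]=8, dp[9]=9, dp[10]=10, dp[11]=11, dp[12]=12, dp[13]=13
Minimum coins for 13 = 13


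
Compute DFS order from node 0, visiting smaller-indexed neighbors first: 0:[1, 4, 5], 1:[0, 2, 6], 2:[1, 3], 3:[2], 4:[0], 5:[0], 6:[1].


DFS stack-based: start with [0]
Visit order: [0, 1, 2, 3, 6, 4, 5]


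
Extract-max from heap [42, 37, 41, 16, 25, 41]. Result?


Max = 42
Replace root with last, heapify down
Resulting heap: [41, 37, 41, 16, 25]


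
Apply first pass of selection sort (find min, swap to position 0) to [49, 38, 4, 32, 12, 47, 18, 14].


After one pass: [4, 38, 49, 32, 12, 47, 18, 14]


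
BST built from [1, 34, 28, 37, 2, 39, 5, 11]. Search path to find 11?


BST root = 1
Search for 11: compare at each node
Path: [1, 34, 28, 2, 5, 11]


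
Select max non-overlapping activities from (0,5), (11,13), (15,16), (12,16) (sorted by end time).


Greedy: pick earliest-ending, then skip overlaps.
Selected (3 activities): [(0, 5), (11, 13), (15, 16)]


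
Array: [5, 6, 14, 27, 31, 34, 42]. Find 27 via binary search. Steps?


Search for 27:
[0,6] mid=3 arr[3]=27
Total: 1 comparisons


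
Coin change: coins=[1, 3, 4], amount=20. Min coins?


dp[0]=0; dp[i]=1+min(dp[i-c] for c in coins)
...dp[15]=4, dp[16]=4, dp[17]=5, dp[18]=5, dp[19]=5, dp[20]=5
Minimum coins for 20 = 5


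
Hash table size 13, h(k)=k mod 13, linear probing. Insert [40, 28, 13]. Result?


Insertions: 40->slot 1; 28->slot 2; 13->slot 0
Table: [13, 40, 28, None, None, None, None, None, None, None, None, None, None]


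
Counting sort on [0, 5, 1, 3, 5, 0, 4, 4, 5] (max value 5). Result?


Count array: [2, 1, 0, 1, 2, 3]
Reconstruct: [0, 0, 1, 3, 4, 4, 5, 5, 5]


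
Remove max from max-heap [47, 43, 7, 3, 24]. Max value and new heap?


Max = 47
Replace root with last, heapify down
Resulting heap: [43, 24, 7, 3]


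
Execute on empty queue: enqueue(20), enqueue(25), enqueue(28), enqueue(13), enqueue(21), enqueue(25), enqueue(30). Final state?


enqueue(20) -> [20]
enqueue(25) -> [20, 25]
enqueue(28) -> [20, 25, 28]
enqueue(13) -> [20, 25, 28, 13]
enqueue(21) -> [20, 25, 28, 13, 21]
enqueue(25) -> [20, 25, 28, 13, 21, 25]
enqueue(30) -> [20, 25, 28, 13, 21, 25, 30]
Final queue (front to back): [20, 25, 28, 13, 21, 25, 30]


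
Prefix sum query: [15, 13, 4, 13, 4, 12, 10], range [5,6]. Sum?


Prefix sums: [0, 15, 28, 32, 45, 49, 61, 71]
Sum[5..6] = prefix[7] - prefix[5] = 71 - 49 = 22


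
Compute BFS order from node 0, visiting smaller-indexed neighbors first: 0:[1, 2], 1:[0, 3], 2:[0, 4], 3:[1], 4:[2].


BFS queue: start with [0]
Visit order: [0, 1, 2, 3, 4]


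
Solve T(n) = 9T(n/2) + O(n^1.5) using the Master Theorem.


a=9, b=2, c=1.5. log_2(9)=3.170 > c=1.5. Case 1: O(n^log_b(a)) = O(n^3.170)
Complexity: O(n^3.170)


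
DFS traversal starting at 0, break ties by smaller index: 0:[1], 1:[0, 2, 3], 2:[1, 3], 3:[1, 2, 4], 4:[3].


DFS stack-based: start with [0]
Visit order: [0, 1, 2, 3, 4]


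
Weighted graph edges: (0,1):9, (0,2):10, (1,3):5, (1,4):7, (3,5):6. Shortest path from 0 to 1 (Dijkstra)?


Dijkstra from 0:
Distances: {0: 0, 1: 9, 2: 10, 3: 14, 4: 16, 5: 20}
Shortest distance to 1 = 9, path = [0, 1]


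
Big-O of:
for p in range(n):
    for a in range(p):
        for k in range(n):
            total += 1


Per nesting level: O(n) * O(n) [triangular over p] * O(n) = O(n^3)
Complexity: O(n^3)


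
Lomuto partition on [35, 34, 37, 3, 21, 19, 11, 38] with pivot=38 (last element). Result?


Elements <= 38 go left of pivot.
Result: [35, 34, 37, 3, 21, 19, 11, 38], pivot at index 7


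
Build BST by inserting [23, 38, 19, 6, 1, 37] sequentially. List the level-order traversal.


Root = 23; build tree by BST insertion.
Level-Order traversal: [23, 19, 38, 6, 37, 1]


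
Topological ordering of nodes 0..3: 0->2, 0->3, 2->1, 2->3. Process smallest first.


Kahn's algorithm, process smallest node first
Order: [0, 2, 1, 3]


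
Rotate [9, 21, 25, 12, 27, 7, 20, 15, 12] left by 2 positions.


Left rotate by 2: [25, 12, 27, 7, 20, 15, 12, 9, 21]


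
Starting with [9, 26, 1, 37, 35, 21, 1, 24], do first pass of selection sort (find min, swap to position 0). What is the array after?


After one pass: [1, 26, 9, 37, 35, 21, 1, 24]


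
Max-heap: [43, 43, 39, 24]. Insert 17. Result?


Append 17: [43, 43, 39, 24, 17]
Bubble up: no swaps needed
Result: [43, 43, 39, 24, 17]


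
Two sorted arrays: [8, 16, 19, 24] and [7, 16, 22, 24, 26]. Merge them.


Compare heads, take smaller each step.
Merged: [7, 8, 16, 16, 19, 22, 24, 24, 26]


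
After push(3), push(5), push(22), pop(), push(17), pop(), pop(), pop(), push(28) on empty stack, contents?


push(3) -> [3]
push(5) -> [3, 5]
push(22) -> [3, 5, 22]
pop() returns 22 -> [3, 5]
push(17) -> [3, 5, 17]
pop() returns 17 -> [3, 5]
pop() returns 5 -> [3]
pop() returns 3 -> []
push(28) -> [28]
Final stack (bottom to top): [28]


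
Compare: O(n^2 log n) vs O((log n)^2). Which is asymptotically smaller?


polylogarithmic grows slower than n^2 log n
O((log n)^2) is asymptotically smaller; O(n^2 log n) grows faster


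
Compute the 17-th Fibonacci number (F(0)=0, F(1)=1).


F(n)=F(n-1)+F(n-2)
...F(15)=610, F(16)=987, F(17)=1597


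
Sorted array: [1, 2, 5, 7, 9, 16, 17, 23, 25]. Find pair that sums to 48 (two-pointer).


Two pointers: lo=0, hi=8
Found pair: (23, 25) summing to 48


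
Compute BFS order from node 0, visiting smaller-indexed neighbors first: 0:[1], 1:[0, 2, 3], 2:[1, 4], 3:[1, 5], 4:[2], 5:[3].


BFS queue: start with [0]
Visit order: [0, 1, 2, 3, 4, 5]


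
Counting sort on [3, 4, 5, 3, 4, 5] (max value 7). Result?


Count array: [0, 0, 0, 2, 2, 2, 0, 0]
Reconstruct: [3, 3, 4, 4, 5, 5]


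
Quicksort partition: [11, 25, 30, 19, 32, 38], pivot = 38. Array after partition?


Elements <= 38 go left of pivot.
Result: [11, 25, 30, 19, 32, 38], pivot at index 5


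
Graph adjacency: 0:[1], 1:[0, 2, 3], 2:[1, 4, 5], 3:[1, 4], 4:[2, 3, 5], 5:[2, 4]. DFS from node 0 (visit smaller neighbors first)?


DFS stack-based: start with [0]
Visit order: [0, 1, 2, 4, 3, 5]


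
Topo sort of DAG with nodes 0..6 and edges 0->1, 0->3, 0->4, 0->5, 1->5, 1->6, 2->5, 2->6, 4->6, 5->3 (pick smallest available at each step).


Kahn's algorithm, process smallest node first
Order: [0, 1, 2, 4, 5, 3, 6]


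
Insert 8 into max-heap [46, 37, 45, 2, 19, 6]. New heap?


Append 8: [46, 37, 45, 2, 19, 6, 8]
Bubble up: no swaps needed
Result: [46, 37, 45, 2, 19, 6, 8]


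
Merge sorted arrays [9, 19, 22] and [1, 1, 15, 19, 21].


Compare heads, take smaller each step.
Merged: [1, 1, 9, 15, 19, 19, 21, 22]


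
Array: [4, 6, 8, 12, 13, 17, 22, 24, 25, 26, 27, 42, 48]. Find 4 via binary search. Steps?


Search for 4:
[0,12] mid=6 arr[6]=22
[0,5] mid=2 arr[2]=8
[0,1] mid=0 arr[0]=4
Total: 3 comparisons


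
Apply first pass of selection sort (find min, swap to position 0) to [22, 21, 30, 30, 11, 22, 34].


After one pass: [11, 21, 30, 30, 22, 22, 34]


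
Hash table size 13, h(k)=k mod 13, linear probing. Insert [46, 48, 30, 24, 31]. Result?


Insertions: 46->slot 7; 48->slot 9; 30->slot 4; 24->slot 11; 31->slot 5
Table: [None, None, None, None, 30, 31, None, 46, None, 48, None, 24, None]


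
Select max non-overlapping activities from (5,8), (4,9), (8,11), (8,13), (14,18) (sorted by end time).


Greedy: pick earliest-ending, then skip overlaps.
Selected (3 activities): [(5, 8), (8, 11), (14, 18)]


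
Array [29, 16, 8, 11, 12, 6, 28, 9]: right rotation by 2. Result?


Right rotate by 2: [28, 9, 29, 16, 8, 11, 12, 6]


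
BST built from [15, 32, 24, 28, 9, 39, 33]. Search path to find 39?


BST root = 15
Search for 39: compare at each node
Path: [15, 32, 39]


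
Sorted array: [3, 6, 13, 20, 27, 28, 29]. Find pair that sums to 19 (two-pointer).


Two pointers: lo=0, hi=6
Found pair: (6, 13) summing to 19


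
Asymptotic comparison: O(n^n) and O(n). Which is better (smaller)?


linear grows slower than n^n
O(n) is asymptotically smaller; O(n^n) grows faster


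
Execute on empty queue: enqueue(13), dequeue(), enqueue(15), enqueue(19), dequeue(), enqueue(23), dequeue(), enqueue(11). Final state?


enqueue(13) -> [13]
dequeue() returns 13 -> []
enqueue(15) -> [15]
enqueue(19) -> [15, 19]
dequeue() returns 15 -> [19]
enqueue(23) -> [19, 23]
dequeue() returns 19 -> [23]
enqueue(11) -> [23, 11]
Final queue (front to back): [23, 11]


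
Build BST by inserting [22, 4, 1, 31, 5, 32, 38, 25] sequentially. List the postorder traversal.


Root = 22; build tree by BST insertion.
Postorder traversal: [1, 5, 4, 25, 38, 32, 31, 22]


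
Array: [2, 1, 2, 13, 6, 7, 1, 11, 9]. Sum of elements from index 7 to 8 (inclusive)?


Prefix sums: [0, 2, 3, 5, 18, 24, 31, 32, 43, 52]
Sum[7..8] = prefix[9] - prefix[7] = 52 - 32 = 20


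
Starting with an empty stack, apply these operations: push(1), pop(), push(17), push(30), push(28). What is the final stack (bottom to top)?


push(1) -> [1]
pop() returns 1 -> []
push(17) -> [17]
push(30) -> [17, 30]
push(28) -> [17, 30, 28]
Final stack (bottom to top): [17, 30, 28]


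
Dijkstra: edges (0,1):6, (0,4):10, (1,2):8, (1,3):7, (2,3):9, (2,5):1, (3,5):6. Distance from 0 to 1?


Dijkstra from 0:
Distances: {0: 0, 1: 6, 2: 14, 3: 13, 4: 10, 5: 15}
Shortest distance to 1 = 6, path = [0, 1]


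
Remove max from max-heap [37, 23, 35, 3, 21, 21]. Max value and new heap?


Max = 37
Replace root with last, heapify down
Resulting heap: [35, 23, 21, 3, 21]


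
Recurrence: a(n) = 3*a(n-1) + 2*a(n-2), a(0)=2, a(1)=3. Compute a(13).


Build bottom-up:
...a(11)=1169589, a(12)=4165553, a(13)=3*4165553+2*1169589=14835837


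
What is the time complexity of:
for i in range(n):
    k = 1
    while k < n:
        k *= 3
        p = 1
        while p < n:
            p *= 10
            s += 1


Per nesting level: O(n) * O(log n) * O(log n) = O(n (log n)^2)
Complexity: O(n (log n)^2)


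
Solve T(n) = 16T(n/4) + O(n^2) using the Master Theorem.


a=16, b=4, c=2. log_4(16)=2 = c=2. Case 2: O(n^c log n) = O(n^2 log n)
Complexity: O(n^2 log n)


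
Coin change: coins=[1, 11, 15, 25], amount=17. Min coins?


dp[0]=0; dp[i]=1+min(dp[i-c] for c in coins)
...dp[12]=2, dp[13]=3, dp[14]=4, dp[15]=1, dp[16]=2, dp[17]=3
Minimum coins for 17 = 3


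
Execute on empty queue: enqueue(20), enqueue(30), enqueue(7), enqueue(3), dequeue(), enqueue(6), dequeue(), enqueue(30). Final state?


enqueue(20) -> [20]
enqueue(30) -> [20, 30]
enqueue(7) -> [20, 30, 7]
enqueue(3) -> [20, 30, 7, 3]
dequeue() returns 20 -> [30, 7, 3]
enqueue(6) -> [30, 7, 3, 6]
dequeue() returns 30 -> [7, 3, 6]
enqueue(30) -> [7, 3, 6, 30]
Final queue (front to back): [7, 3, 6, 30]


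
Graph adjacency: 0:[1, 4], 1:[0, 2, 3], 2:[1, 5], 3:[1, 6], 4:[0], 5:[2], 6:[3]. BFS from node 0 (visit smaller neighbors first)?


BFS queue: start with [0]
Visit order: [0, 1, 4, 2, 3, 5, 6]


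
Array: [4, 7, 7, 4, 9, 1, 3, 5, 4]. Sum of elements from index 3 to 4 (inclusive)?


Prefix sums: [0, 4, 11, 18, 22, 31, 32, 35, 40, 44]
Sum[3..4] = prefix[5] - prefix[3] = 31 - 18 = 13


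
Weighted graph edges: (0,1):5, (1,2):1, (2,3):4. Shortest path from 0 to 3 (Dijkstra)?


Dijkstra from 0:
Distances: {0: 0, 1: 5, 2: 6, 3: 10}
Shortest distance to 3 = 10, path = [0, 1, 2, 3]


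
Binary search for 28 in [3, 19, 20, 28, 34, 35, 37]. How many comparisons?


Search for 28:
[0,6] mid=3 arr[3]=28
Total: 1 comparisons


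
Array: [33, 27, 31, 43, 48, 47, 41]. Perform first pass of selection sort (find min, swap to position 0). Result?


After one pass: [27, 33, 31, 43, 48, 47, 41]


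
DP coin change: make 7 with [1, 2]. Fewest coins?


dp[0]=0; dp[i]=1+min(dp[i-c] for c in coins)
...dp[2]=1, dp[3]=2, dp[4]=2, dp[5]=3, dp[6]=3, dp[7]=4
Minimum coins for 7 = 4


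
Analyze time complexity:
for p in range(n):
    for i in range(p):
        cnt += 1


Per nesting level: O(n) * O(n) [triangular over p] = O(n^2)
Complexity: O(n^2)


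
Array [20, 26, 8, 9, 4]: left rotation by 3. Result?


Left rotate by 3: [9, 4, 20, 26, 8]


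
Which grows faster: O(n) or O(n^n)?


linear grows slower than n^n
O(n) is asymptotically smaller; O(n^n) grows faster


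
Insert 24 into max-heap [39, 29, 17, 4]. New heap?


Append 24: [39, 29, 17, 4, 24]
Bubble up: no swaps needed
Result: [39, 29, 17, 4, 24]


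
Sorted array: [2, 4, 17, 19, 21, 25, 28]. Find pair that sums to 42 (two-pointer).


Two pointers: lo=0, hi=6
Found pair: (17, 25) summing to 42


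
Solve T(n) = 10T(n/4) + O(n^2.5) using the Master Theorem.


a=10, b=4, c=2.5. log_4(10)=1.661 < c=2.5. Case 3: O(n^c) = O(n^2.500)
Complexity: O(n^2.500)


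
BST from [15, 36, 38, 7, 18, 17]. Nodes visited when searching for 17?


BST root = 15
Search for 17: compare at each node
Path: [15, 36, 18, 17]


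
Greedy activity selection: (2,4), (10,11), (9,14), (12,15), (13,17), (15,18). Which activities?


Greedy: pick earliest-ending, then skip overlaps.
Selected (4 activities): [(2, 4), (10, 11), (12, 15), (15, 18)]


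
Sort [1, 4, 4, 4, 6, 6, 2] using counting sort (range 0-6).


Count array: [0, 1, 1, 0, 3, 0, 2]
Reconstruct: [1, 2, 4, 4, 4, 6, 6]


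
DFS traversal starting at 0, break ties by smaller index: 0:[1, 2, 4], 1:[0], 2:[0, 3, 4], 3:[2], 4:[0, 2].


DFS stack-based: start with [0]
Visit order: [0, 1, 2, 3, 4]


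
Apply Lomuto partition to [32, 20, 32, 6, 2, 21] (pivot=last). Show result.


Elements <= 21 go left of pivot.
Result: [20, 6, 2, 21, 32, 32], pivot at index 3


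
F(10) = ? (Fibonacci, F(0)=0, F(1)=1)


F(n)=F(n-1)+F(n-2)
...F(8)=21, F(9)=34, F(10)=55


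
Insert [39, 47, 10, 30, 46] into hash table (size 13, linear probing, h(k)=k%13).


Insertions: 39->slot 0; 47->slot 8; 10->slot 10; 30->slot 4; 46->slot 7
Table: [39, None, None, None, 30, None, None, 46, 47, None, 10, None, None]


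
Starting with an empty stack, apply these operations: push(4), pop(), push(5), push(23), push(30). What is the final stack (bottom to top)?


push(4) -> [4]
pop() returns 4 -> []
push(5) -> [5]
push(23) -> [5, 23]
push(30) -> [5, 23, 30]
Final stack (bottom to top): [5, 23, 30]


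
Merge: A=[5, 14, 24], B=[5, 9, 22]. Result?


Compare heads, take smaller each step.
Merged: [5, 5, 9, 14, 22, 24]


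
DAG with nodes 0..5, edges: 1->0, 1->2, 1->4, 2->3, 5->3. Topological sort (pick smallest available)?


Kahn's algorithm, process smallest node first
Order: [1, 0, 2, 4, 5, 3]


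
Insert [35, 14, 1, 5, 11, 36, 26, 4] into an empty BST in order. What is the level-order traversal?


Root = 35; build tree by BST insertion.
Level-Order traversal: [35, 14, 36, 1, 26, 5, 4, 11]


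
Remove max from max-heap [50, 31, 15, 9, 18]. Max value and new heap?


Max = 50
Replace root with last, heapify down
Resulting heap: [31, 18, 15, 9]


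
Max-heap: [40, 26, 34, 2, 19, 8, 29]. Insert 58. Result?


Append 58: [40, 26, 34, 2, 19, 8, 29, 58]
Bubble up: swap idx 7(58) with idx 3(2); swap idx 3(58) with idx 1(26); swap idx 1(58) with idx 0(40)
Result: [58, 40, 34, 26, 19, 8, 29, 2]


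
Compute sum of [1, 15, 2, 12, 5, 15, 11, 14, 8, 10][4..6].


Prefix sums: [0, 1, 16, 18, 30, 35, 50, 61, 75, 83, 93]
Sum[4..6] = prefix[7] - prefix[4] = 61 - 30 = 31


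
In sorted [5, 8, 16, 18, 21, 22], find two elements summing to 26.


Two pointers: lo=0, hi=5
Found pair: (5, 21) summing to 26


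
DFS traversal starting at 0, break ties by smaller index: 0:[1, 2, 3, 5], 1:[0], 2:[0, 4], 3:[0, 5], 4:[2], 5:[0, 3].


DFS stack-based: start with [0]
Visit order: [0, 1, 2, 4, 3, 5]


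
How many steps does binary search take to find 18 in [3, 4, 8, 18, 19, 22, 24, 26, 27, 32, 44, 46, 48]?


Search for 18:
[0,12] mid=6 arr[6]=24
[0,5] mid=2 arr[2]=8
[3,5] mid=4 arr[4]=19
[3,3] mid=3 arr[3]=18
Total: 4 comparisons


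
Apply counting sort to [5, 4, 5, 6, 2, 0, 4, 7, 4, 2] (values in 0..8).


Count array: [1, 0, 2, 0, 3, 2, 1, 1, 0]
Reconstruct: [0, 2, 2, 4, 4, 4, 5, 5, 6, 7]


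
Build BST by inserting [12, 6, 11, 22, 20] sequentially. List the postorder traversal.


Root = 12; build tree by BST insertion.
Postorder traversal: [11, 6, 20, 22, 12]


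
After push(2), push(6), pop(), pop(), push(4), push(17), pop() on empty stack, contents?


push(2) -> [2]
push(6) -> [2, 6]
pop() returns 6 -> [2]
pop() returns 2 -> []
push(4) -> [4]
push(17) -> [4, 17]
pop() returns 17 -> [4]
Final stack (bottom to top): [4]


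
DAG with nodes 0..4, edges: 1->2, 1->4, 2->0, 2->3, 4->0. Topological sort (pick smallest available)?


Kahn's algorithm, process smallest node first
Order: [1, 2, 3, 4, 0]


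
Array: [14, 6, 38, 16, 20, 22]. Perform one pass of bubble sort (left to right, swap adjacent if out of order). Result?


After one pass: [6, 14, 16, 20, 22, 38]


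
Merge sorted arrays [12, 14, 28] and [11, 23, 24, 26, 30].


Compare heads, take smaller each step.
Merged: [11, 12, 14, 23, 24, 26, 28, 30]


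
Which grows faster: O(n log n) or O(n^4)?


linearithmic grows slower than quartic
O(n log n) is asymptotically smaller; O(n^4) grows faster


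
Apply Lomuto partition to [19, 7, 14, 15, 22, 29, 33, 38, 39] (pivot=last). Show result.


Elements <= 39 go left of pivot.
Result: [19, 7, 14, 15, 22, 29, 33, 38, 39], pivot at index 8


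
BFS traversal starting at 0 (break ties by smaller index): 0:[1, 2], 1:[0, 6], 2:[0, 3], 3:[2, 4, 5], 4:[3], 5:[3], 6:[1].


BFS queue: start with [0]
Visit order: [0, 1, 2, 6, 3, 4, 5]


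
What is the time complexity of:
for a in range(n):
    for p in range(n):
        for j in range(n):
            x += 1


Per nesting level: O(n) * O(n) * O(n) = O(n^3)
Complexity: O(n^3)


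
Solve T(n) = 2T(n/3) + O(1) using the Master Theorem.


a=2, b=3, c=0. log_3(2)=0.631 > c=0. Case 1: O(n^log_b(a)) = O(n^0.631)
Complexity: O(n^0.631)


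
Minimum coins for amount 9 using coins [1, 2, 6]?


dp[0]=0; dp[i]=1+min(dp[i-c] for c in coins)
...dp[4]=2, dp[5]=3, dp[6]=1, dp[7]=2, dp[8]=2, dp[9]=3
Minimum coins for 9 = 3


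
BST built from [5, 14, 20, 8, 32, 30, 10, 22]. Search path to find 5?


BST root = 5
Search for 5: compare at each node
Path: [5]


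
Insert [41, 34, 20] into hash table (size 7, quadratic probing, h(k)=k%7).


Insertions: 41->slot 6; 34->slot 0; 20->slot 3
Table: [34, None, None, 20, None, None, 41]


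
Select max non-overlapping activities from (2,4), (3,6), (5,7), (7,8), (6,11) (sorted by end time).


Greedy: pick earliest-ending, then skip overlaps.
Selected (3 activities): [(2, 4), (5, 7), (7, 8)]


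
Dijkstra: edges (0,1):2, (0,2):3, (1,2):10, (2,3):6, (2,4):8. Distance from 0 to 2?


Dijkstra from 0:
Distances: {0: 0, 1: 2, 2: 3, 3: 9, 4: 11}
Shortest distance to 2 = 3, path = [0, 2]


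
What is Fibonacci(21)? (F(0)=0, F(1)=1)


F(n)=F(n-1)+F(n-2)
...F(19)=4181, F(20)=6765, F(21)=10946


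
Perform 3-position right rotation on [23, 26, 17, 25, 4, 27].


Right rotate by 3: [25, 4, 27, 23, 26, 17]


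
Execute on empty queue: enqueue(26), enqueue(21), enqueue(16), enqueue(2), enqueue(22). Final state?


enqueue(26) -> [26]
enqueue(21) -> [26, 21]
enqueue(16) -> [26, 21, 16]
enqueue(2) -> [26, 21, 16, 2]
enqueue(22) -> [26, 21, 16, 2, 22]
Final queue (front to back): [26, 21, 16, 2, 22]


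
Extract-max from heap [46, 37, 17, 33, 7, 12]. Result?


Max = 46
Replace root with last, heapify down
Resulting heap: [37, 33, 17, 12, 7]


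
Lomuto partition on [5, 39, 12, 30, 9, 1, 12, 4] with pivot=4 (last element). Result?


Elements <= 4 go left of pivot.
Result: [1, 4, 12, 30, 9, 5, 12, 39], pivot at index 1


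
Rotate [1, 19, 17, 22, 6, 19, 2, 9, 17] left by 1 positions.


Left rotate by 1: [19, 17, 22, 6, 19, 2, 9, 17, 1]


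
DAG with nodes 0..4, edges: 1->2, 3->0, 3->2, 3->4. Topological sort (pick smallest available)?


Kahn's algorithm, process smallest node first
Order: [1, 3, 0, 2, 4]


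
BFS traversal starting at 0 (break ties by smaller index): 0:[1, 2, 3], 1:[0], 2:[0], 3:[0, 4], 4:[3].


BFS queue: start with [0]
Visit order: [0, 1, 2, 3, 4]


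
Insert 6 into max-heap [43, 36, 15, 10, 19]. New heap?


Append 6: [43, 36, 15, 10, 19, 6]
Bubble up: no swaps needed
Result: [43, 36, 15, 10, 19, 6]


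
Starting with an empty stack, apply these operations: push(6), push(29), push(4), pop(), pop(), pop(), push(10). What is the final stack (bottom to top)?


push(6) -> [6]
push(29) -> [6, 29]
push(4) -> [6, 29, 4]
pop() returns 4 -> [6, 29]
pop() returns 29 -> [6]
pop() returns 6 -> []
push(10) -> [10]
Final stack (bottom to top): [10]


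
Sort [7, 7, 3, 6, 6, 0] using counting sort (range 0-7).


Count array: [1, 0, 0, 1, 0, 0, 2, 2]
Reconstruct: [0, 3, 6, 6, 7, 7]


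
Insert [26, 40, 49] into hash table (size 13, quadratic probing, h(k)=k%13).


Insertions: 26->slot 0; 40->slot 1; 49->slot 10
Table: [26, 40, None, None, None, None, None, None, None, None, 49, None, None]


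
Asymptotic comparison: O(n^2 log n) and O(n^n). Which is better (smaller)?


n^2 log n grows slower than n^n
O(n^2 log n) is asymptotically smaller; O(n^n) grows faster


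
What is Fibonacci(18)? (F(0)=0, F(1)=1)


F(n)=F(n-1)+F(n-2)
...F(16)=987, F(17)=1597, F(18)=2584


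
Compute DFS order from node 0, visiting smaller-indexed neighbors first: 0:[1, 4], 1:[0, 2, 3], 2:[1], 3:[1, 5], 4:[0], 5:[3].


DFS stack-based: start with [0]
Visit order: [0, 1, 2, 3, 5, 4]


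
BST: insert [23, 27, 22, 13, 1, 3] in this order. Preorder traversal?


Root = 23; build tree by BST insertion.
Preorder traversal: [23, 22, 13, 1, 3, 27]


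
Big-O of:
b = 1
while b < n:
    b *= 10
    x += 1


Per nesting level: O(log n) = O(log n)
Complexity: O(log n)


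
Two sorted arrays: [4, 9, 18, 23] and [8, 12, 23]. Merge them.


Compare heads, take smaller each step.
Merged: [4, 8, 9, 12, 18, 23, 23]


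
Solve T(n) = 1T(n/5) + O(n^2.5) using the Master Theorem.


a=1, b=5, c=2.5. log_5(1)=0 < c=2.5. Case 3: O(n^c) = O(n^2.500)
Complexity: O(n^2.500)


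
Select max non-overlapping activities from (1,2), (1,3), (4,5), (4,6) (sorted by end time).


Greedy: pick earliest-ending, then skip overlaps.
Selected (2 activities): [(1, 2), (4, 5)]


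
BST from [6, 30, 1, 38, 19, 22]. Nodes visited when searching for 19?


BST root = 6
Search for 19: compare at each node
Path: [6, 30, 19]


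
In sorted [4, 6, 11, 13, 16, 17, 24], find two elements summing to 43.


Two pointers: lo=0, hi=6
No pair sums to 43


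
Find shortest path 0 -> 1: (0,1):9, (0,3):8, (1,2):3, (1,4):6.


Dijkstra from 0:
Distances: {0: 0, 1: 9, 2: 12, 3: 8, 4: 15}
Shortest distance to 1 = 9, path = [0, 1]


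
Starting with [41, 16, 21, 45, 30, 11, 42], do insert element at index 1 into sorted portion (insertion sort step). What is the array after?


After one pass: [16, 41, 21, 45, 30, 11, 42]


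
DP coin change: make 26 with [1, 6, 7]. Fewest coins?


dp[0]=0; dp[i]=1+min(dp[i-c] for c in coins)
...dp[21]=3, dp[22]=4, dp[23]=5, dp[24]=4, dp[25]=4, dp[26]=4
Minimum coins for 26 = 4


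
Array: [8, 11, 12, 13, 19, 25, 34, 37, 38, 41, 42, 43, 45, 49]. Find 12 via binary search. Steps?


Search for 12:
[0,13] mid=6 arr[6]=34
[0,5] mid=2 arr[2]=12
Total: 2 comparisons


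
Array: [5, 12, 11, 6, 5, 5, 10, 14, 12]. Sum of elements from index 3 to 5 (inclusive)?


Prefix sums: [0, 5, 17, 28, 34, 39, 44, 54, 68, 80]
Sum[3..5] = prefix[6] - prefix[3] = 44 - 28 = 16


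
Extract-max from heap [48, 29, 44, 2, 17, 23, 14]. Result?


Max = 48
Replace root with last, heapify down
Resulting heap: [44, 29, 23, 2, 17, 14]


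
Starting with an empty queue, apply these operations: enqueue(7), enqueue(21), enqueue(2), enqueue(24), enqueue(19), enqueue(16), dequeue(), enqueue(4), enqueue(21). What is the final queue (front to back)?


enqueue(7) -> [7]
enqueue(21) -> [7, 21]
enqueue(2) -> [7, 21, 2]
enqueue(24) -> [7, 21, 2, 24]
enqueue(19) -> [7, 21, 2, 24, 19]
enqueue(16) -> [7, 21, 2, 24, 19, 16]
dequeue() returns 7 -> [21, 2, 24, 19, 16]
enqueue(4) -> [21, 2, 24, 19, 16, 4]
enqueue(21) -> [21, 2, 24, 19, 16, 4, 21]
Final queue (front to back): [21, 2, 24, 19, 16, 4, 21]


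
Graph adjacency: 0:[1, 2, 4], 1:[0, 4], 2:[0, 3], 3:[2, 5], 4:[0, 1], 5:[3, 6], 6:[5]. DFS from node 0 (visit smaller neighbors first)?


DFS stack-based: start with [0]
Visit order: [0, 1, 4, 2, 3, 5, 6]


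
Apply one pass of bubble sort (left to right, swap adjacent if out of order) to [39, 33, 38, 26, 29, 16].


After one pass: [33, 38, 26, 29, 16, 39]


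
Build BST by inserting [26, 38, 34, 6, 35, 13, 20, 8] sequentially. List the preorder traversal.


Root = 26; build tree by BST insertion.
Preorder traversal: [26, 6, 13, 8, 20, 38, 34, 35]


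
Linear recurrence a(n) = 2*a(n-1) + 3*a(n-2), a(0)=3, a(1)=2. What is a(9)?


Build bottom-up:
...a(7)=2732, a(8)=8203, a(9)=2*8203+3*2732=24602


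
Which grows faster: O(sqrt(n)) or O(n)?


sublinear grows slower than linear
O(sqrt(n)) is asymptotically smaller; O(n) grows faster


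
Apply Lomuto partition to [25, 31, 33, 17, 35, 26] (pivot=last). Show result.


Elements <= 26 go left of pivot.
Result: [25, 17, 26, 31, 35, 33], pivot at index 2


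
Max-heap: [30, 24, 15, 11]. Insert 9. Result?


Append 9: [30, 24, 15, 11, 9]
Bubble up: no swaps needed
Result: [30, 24, 15, 11, 9]


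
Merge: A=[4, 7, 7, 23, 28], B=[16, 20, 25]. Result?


Compare heads, take smaller each step.
Merged: [4, 7, 7, 16, 20, 23, 25, 28]


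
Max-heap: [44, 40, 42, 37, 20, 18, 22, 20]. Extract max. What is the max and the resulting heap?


Max = 44
Replace root with last, heapify down
Resulting heap: [42, 40, 22, 37, 20, 18, 20]


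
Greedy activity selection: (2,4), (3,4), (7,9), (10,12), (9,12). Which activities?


Greedy: pick earliest-ending, then skip overlaps.
Selected (3 activities): [(2, 4), (7, 9), (10, 12)]


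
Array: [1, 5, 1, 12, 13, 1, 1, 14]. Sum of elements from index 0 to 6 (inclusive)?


Prefix sums: [0, 1, 6, 7, 19, 32, 33, 34, 48]
Sum[0..6] = prefix[7] - prefix[0] = 34 - 0 = 34


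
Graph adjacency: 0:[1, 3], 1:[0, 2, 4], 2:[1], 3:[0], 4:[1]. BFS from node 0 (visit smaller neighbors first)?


BFS queue: start with [0]
Visit order: [0, 1, 3, 2, 4]


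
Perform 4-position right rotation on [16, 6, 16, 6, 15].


Right rotate by 4: [6, 16, 6, 15, 16]


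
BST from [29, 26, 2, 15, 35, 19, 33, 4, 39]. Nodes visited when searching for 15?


BST root = 29
Search for 15: compare at each node
Path: [29, 26, 2, 15]


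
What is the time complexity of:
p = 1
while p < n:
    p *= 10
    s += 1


Per nesting level: O(log n) = O(log n)
Complexity: O(log n)


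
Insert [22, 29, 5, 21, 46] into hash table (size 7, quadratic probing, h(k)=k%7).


Insertions: 22->slot 1; 29->slot 2; 5->slot 5; 21->slot 0; 46->slot 4
Table: [21, 22, 29, None, 46, 5, None]


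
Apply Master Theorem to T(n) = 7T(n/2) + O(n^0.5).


a=7, b=2, c=0.5. log_2(7)=2.807 > c=0.5. Case 1: O(n^log_b(a)) = O(n^2.807)
Complexity: O(n^2.807)


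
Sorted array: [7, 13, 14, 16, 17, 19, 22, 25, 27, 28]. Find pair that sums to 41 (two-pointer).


Two pointers: lo=0, hi=9
Found pair: (13, 28) summing to 41


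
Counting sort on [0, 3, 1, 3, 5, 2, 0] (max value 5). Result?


Count array: [2, 1, 1, 2, 0, 1]
Reconstruct: [0, 0, 1, 2, 3, 3, 5]


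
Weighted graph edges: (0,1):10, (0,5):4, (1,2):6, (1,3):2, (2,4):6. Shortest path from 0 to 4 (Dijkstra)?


Dijkstra from 0:
Distances: {0: 0, 1: 10, 2: 16, 3: 12, 4: 22, 5: 4}
Shortest distance to 4 = 22, path = [0, 1, 2, 4]


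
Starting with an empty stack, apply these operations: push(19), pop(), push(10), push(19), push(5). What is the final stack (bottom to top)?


push(19) -> [19]
pop() returns 19 -> []
push(10) -> [10]
push(19) -> [10, 19]
push(5) -> [10, 19, 5]
Final stack (bottom to top): [10, 19, 5]


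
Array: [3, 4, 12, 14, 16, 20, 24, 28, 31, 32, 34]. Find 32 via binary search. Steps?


Search for 32:
[0,10] mid=5 arr[5]=20
[6,10] mid=8 arr[8]=31
[9,10] mid=9 arr[9]=32
Total: 3 comparisons


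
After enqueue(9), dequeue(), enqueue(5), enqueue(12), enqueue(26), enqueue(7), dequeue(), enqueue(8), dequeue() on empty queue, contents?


enqueue(9) -> [9]
dequeue() returns 9 -> []
enqueue(5) -> [5]
enqueue(12) -> [5, 12]
enqueue(26) -> [5, 12, 26]
enqueue(7) -> [5, 12, 26, 7]
dequeue() returns 5 -> [12, 26, 7]
enqueue(8) -> [12, 26, 7, 8]
dequeue() returns 12 -> [26, 7, 8]
Final queue (front to back): [26, 7, 8]


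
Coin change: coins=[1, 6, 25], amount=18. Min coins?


dp[0]=0; dp[i]=1+min(dp[i-c] for c in coins)
...dp[13]=3, dp[14]=4, dp[15]=5, dp[16]=6, dp[17]=7, dp[18]=3
Minimum coins for 18 = 3


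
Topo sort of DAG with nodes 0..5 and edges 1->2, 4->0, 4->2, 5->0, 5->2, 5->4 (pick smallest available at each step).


Kahn's algorithm, process smallest node first
Order: [1, 3, 5, 4, 0, 2]


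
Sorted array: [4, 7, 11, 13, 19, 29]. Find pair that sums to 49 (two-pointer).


Two pointers: lo=0, hi=5
No pair sums to 49


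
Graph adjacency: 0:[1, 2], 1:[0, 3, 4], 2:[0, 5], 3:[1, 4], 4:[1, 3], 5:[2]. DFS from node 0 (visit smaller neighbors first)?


DFS stack-based: start with [0]
Visit order: [0, 1, 3, 4, 2, 5]


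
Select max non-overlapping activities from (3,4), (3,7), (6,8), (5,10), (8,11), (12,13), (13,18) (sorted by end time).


Greedy: pick earliest-ending, then skip overlaps.
Selected (5 activities): [(3, 4), (6, 8), (8, 11), (12, 13), (13, 18)]


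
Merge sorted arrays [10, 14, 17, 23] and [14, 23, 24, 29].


Compare heads, take smaller each step.
Merged: [10, 14, 14, 17, 23, 23, 24, 29]


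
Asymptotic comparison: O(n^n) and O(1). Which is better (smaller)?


constant grows slower than n^n
O(1) is asymptotically smaller; O(n^n) grows faster


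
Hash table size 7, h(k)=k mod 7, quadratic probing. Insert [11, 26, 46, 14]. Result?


Insertions: 11->slot 4; 26->slot 5; 46->slot 1; 14->slot 0
Table: [14, 46, None, None, 11, 26, None]


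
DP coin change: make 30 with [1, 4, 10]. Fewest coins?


dp[0]=0; dp[i]=1+min(dp[i-c] for c in coins)
...dp[25]=4, dp[26]=5, dp[27]=6, dp[28]=4, dp[29]=5, dp[30]=3
Minimum coins for 30 = 3


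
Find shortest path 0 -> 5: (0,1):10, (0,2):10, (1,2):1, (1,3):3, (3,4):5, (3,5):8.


Dijkstra from 0:
Distances: {0: 0, 1: 10, 2: 10, 3: 13, 4: 18, 5: 21}
Shortest distance to 5 = 21, path = [0, 1, 3, 5]


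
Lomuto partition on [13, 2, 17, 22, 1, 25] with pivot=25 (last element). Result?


Elements <= 25 go left of pivot.
Result: [13, 2, 17, 22, 1, 25], pivot at index 5


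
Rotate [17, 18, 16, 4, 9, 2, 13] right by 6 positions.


Right rotate by 6: [18, 16, 4, 9, 2, 13, 17]


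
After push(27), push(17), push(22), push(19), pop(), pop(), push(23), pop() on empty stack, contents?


push(27) -> [27]
push(17) -> [27, 17]
push(22) -> [27, 17, 22]
push(19) -> [27, 17, 22, 19]
pop() returns 19 -> [27, 17, 22]
pop() returns 22 -> [27, 17]
push(23) -> [27, 17, 23]
pop() returns 23 -> [27, 17]
Final stack (bottom to top): [27, 17]


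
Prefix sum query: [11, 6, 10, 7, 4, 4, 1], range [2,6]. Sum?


Prefix sums: [0, 11, 17, 27, 34, 38, 42, 43]
Sum[2..6] = prefix[7] - prefix[2] = 43 - 17 = 26


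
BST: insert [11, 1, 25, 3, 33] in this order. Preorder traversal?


Root = 11; build tree by BST insertion.
Preorder traversal: [11, 1, 3, 25, 33]


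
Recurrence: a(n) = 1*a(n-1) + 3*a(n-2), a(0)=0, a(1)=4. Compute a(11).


Build bottom-up:
...a(9)=2032, a(10)=4636, a(11)=1*4636+3*2032=10732


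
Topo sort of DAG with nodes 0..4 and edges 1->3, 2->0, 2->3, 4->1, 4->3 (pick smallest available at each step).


Kahn's algorithm, process smallest node first
Order: [2, 0, 4, 1, 3]


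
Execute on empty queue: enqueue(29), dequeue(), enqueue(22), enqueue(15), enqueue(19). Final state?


enqueue(29) -> [29]
dequeue() returns 29 -> []
enqueue(22) -> [22]
enqueue(15) -> [22, 15]
enqueue(19) -> [22, 15, 19]
Final queue (front to back): [22, 15, 19]


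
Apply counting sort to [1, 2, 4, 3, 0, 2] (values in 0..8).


Count array: [1, 1, 2, 1, 1, 0, 0, 0, 0]
Reconstruct: [0, 1, 2, 2, 3, 4]


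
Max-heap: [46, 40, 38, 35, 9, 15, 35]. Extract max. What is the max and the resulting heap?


Max = 46
Replace root with last, heapify down
Resulting heap: [40, 35, 38, 35, 9, 15]


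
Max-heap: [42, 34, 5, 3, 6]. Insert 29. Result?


Append 29: [42, 34, 5, 3, 6, 29]
Bubble up: swap idx 5(29) with idx 2(5)
Result: [42, 34, 29, 3, 6, 5]


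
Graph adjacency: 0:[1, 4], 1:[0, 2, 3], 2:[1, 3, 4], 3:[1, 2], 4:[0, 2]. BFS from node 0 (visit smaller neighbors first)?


BFS queue: start with [0]
Visit order: [0, 1, 4, 2, 3]


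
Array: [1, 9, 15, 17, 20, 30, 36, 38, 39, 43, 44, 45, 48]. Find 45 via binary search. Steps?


Search for 45:
[0,12] mid=6 arr[6]=36
[7,12] mid=9 arr[9]=43
[10,12] mid=11 arr[11]=45
Total: 3 comparisons


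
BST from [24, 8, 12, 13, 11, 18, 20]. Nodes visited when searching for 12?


BST root = 24
Search for 12: compare at each node
Path: [24, 8, 12]


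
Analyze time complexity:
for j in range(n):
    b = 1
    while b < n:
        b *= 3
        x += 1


Per nesting level: O(n) * O(log n) = O(n log n)
Complexity: O(n log n)


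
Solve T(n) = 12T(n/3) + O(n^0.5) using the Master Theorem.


a=12, b=3, c=0.5. log_3(12)=2.262 > c=0.5. Case 1: O(n^log_b(a)) = O(n^2.262)
Complexity: O(n^2.262)


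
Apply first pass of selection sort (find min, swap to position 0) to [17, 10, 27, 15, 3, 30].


After one pass: [3, 10, 27, 15, 17, 30]


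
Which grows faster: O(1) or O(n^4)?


constant grows slower than quartic
O(1) is asymptotically smaller; O(n^4) grows faster


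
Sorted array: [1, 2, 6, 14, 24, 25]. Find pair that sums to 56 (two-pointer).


Two pointers: lo=0, hi=5
No pair sums to 56


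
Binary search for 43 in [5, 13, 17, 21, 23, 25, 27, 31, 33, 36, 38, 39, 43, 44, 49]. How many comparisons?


Search for 43:
[0,14] mid=7 arr[7]=31
[8,14] mid=11 arr[11]=39
[12,14] mid=13 arr[13]=44
[12,12] mid=12 arr[12]=43
Total: 4 comparisons


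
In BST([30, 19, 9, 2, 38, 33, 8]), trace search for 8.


BST root = 30
Search for 8: compare at each node
Path: [30, 19, 9, 2, 8]


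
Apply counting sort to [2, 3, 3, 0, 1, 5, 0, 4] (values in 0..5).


Count array: [2, 1, 1, 2, 1, 1]
Reconstruct: [0, 0, 1, 2, 3, 3, 4, 5]


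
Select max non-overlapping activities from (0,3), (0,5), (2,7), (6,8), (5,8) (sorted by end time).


Greedy: pick earliest-ending, then skip overlaps.
Selected (2 activities): [(0, 3), (6, 8)]


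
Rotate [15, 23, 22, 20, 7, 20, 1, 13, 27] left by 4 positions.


Left rotate by 4: [7, 20, 1, 13, 27, 15, 23, 22, 20]


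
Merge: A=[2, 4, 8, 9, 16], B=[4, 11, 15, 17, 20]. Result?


Compare heads, take smaller each step.
Merged: [2, 4, 4, 8, 9, 11, 15, 16, 17, 20]


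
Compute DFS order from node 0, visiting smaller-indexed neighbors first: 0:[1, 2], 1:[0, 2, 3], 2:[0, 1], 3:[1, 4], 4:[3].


DFS stack-based: start with [0]
Visit order: [0, 1, 2, 3, 4]


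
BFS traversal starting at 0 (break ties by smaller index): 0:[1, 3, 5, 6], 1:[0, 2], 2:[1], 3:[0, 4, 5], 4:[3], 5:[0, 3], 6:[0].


BFS queue: start with [0]
Visit order: [0, 1, 3, 5, 6, 2, 4]


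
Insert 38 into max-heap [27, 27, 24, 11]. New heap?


Append 38: [27, 27, 24, 11, 38]
Bubble up: swap idx 4(38) with idx 1(27); swap idx 1(38) with idx 0(27)
Result: [38, 27, 24, 11, 27]


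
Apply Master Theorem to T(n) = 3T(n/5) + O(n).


a=3, b=5, c=1. log_5(3)=0.683 < c=1. Case 3: O(n^c) = O(n)
Complexity: O(n)


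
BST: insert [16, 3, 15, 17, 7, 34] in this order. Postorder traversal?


Root = 16; build tree by BST insertion.
Postorder traversal: [7, 15, 3, 34, 17, 16]


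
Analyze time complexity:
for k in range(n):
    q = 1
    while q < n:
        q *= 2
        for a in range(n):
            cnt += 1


Per nesting level: O(n) * O(log n) * O(n) = O(n^2 log n)
Complexity: O(n^2 log n)


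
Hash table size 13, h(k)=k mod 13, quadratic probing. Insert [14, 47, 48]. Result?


Insertions: 14->slot 1; 47->slot 8; 48->slot 9
Table: [None, 14, None, None, None, None, None, None, 47, 48, None, None, None]


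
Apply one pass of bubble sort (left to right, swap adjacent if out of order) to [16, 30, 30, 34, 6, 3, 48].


After one pass: [16, 30, 30, 6, 3, 34, 48]


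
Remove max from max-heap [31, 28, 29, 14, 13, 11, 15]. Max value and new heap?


Max = 31
Replace root with last, heapify down
Resulting heap: [29, 28, 15, 14, 13, 11]


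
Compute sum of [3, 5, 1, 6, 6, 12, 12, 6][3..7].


Prefix sums: [0, 3, 8, 9, 15, 21, 33, 45, 51]
Sum[3..7] = prefix[8] - prefix[3] = 51 - 9 = 42


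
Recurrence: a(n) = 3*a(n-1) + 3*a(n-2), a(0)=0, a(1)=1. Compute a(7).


Build bottom-up:
...a(5)=171, a(6)=648, a(7)=3*648+3*171=2457


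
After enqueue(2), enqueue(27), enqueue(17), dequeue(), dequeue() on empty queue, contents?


enqueue(2) -> [2]
enqueue(27) -> [2, 27]
enqueue(17) -> [2, 27, 17]
dequeue() returns 2 -> [27, 17]
dequeue() returns 27 -> [17]
Final queue (front to back): [17]


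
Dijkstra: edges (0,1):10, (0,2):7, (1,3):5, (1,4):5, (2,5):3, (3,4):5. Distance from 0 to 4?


Dijkstra from 0:
Distances: {0: 0, 1: 10, 2: 7, 3: 15, 4: 15, 5: 10}
Shortest distance to 4 = 15, path = [0, 1, 4]
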